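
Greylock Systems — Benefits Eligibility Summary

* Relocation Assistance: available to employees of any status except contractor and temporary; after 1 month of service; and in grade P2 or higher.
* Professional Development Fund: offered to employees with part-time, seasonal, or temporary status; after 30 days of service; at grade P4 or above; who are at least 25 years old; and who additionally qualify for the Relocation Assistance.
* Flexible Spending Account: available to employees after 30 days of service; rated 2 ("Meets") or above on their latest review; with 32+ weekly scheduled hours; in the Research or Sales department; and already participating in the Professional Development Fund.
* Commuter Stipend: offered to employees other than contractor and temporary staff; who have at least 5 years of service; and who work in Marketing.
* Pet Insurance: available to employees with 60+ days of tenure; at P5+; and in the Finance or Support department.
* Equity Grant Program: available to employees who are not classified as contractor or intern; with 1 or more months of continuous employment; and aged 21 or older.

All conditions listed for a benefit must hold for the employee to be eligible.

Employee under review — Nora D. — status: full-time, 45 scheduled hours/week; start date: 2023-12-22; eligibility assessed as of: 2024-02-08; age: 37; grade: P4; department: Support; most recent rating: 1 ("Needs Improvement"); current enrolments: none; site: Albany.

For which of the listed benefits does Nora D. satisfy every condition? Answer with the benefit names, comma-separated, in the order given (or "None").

Service from 2023-12-22 to 2024-02-08: 48 days.
Relocation Assistance — status full-time ✓ (not excluded); service 48 days ≥ 1 month (≈30 days) ✓; grade P4 ≥ P2 ✓ → eligible.
Professional Development Fund — status full-time ✗ (requires part-time, seasonal, or temporary) → not eligible.
Flexible Spending Account — service 48 days ≥ 30 days ✓; rating 1 < 2 ✗ → not eligible.
Commuter Stipend — status full-time ✓ (not excluded); service 48 days < 5 years (≈1825 days) ✗ → not eligible.
Pet Insurance — service 48 days < 60 days ✗ → not eligible.
Equity Grant Program — status full-time ✓ (not excluded); service 48 days ≥ 1 month (≈30 days) ✓; age 37 ≥ 21 ✓ → eligible.

Relocation Assistance, Equity Grant Program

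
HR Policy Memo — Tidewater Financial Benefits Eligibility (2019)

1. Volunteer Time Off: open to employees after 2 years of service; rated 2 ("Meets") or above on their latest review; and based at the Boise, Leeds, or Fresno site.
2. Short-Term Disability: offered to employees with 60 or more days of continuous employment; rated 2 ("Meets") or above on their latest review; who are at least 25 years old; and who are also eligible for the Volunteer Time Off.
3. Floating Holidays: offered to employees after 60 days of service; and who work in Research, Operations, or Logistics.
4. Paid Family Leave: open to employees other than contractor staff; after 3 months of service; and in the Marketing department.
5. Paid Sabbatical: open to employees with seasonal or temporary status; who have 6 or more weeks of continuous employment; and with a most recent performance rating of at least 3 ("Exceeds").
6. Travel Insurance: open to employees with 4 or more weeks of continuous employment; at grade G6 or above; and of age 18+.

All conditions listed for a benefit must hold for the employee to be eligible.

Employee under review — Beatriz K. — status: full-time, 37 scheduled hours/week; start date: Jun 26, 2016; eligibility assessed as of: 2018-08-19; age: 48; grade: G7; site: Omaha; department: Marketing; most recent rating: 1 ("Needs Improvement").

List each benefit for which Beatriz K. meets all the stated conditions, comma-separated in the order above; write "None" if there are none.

Service from Jun 26, 2016 to 2018-08-19: 784 days.
Volunteer Time Off — service 784 days ≥ 2 years (≈730 days) ✓; rating 1 < 2 ✗ → not eligible.
Short-Term Disability — service 784 days ≥ 60 days ✓; rating 1 < 2 ✗ → not eligible.
Floating Holidays — service 784 days ≥ 60 days ✓; dept Marketing ✗ → not eligible.
Paid Family Leave — status full-time ✓ (not excluded); service 784 days ≥ 3 months (≈90 days) ✓; dept Marketing ✓ → eligible.
Paid Sabbatical — status full-time ✗ (requires seasonal or temporary) → not eligible.
Travel Insurance — service 784 days ≥ 4 weeks (≈28 days) ✓; grade G7 ≥ G6 ✓; age 48 ≥ 18 ✓ → eligible.

Paid Family Leave, Travel Insurance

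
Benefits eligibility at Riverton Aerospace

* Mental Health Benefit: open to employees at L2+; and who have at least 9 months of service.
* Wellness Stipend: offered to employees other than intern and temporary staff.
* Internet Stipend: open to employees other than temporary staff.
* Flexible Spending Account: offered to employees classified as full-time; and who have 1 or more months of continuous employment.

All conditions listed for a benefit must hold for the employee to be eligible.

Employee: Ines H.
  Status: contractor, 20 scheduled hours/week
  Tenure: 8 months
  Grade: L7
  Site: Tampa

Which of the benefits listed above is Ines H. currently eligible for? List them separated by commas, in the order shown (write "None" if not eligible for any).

Wellness Stipend, Internet Stipend

Mental Health Benefit — grade L7 ≥ L2 ✓; service 8 months < 9 months ✗ → not eligible.
Wellness Stipend — status contractor ✓ (not excluded) → eligible.
Internet Stipend — status contractor ✓ (not excluded) → eligible.
Flexible Spending Account — status contractor ✗ (requires full-time) → not eligible.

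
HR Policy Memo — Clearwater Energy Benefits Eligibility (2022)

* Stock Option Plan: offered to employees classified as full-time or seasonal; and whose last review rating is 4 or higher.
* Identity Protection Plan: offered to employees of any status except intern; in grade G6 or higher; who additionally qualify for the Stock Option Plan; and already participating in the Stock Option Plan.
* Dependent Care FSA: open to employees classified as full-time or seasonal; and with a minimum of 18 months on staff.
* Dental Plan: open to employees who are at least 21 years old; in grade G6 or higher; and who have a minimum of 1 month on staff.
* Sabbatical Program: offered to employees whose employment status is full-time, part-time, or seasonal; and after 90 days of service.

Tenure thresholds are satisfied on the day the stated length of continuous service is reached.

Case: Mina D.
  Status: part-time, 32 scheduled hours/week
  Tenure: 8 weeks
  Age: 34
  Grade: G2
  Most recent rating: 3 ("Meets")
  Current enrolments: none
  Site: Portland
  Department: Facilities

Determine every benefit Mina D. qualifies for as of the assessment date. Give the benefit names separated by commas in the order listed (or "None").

None

Stock Option Plan — status part-time ✗ (requires full-time or seasonal) → not eligible.
Identity Protection Plan — status part-time ✓ (not excluded); grade G2 < G6 ✗ → not eligible.
Dependent Care FSA — status part-time ✗ (requires full-time or seasonal) → not eligible.
Dental Plan — age 34 ≥ 21 ✓; grade G2 < G6 ✗ → not eligible.
Sabbatical Program — status part-time ✓; service 8 weeks < 90 days ✗ → not eligible.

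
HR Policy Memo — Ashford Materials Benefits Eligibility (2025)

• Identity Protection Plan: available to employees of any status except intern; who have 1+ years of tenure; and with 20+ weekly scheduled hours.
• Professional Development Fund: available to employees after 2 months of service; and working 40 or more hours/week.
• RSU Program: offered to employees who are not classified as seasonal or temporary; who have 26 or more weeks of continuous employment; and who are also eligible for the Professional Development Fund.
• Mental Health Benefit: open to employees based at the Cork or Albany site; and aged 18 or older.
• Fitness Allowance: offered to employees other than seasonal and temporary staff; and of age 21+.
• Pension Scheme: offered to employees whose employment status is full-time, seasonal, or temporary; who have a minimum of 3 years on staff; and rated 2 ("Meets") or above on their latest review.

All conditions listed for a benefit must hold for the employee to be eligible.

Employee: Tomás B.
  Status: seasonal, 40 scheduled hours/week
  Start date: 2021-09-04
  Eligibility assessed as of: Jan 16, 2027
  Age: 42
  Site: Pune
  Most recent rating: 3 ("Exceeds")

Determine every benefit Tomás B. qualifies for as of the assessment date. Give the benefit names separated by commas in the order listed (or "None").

Identity Protection Plan, Professional Development Fund, Pension Scheme

Service from 2021-09-04 to Jan 16, 2027: 1960 days.
Identity Protection Plan — status seasonal ✓ (not excluded); service 1960 days ≥ 1 year (≈365 days) ✓; 40 hrs/wk ≥ 20 ✓ → eligible.
Professional Development Fund — service 1960 days ≥ 2 months (≈60 days) ✓; 40 hrs/wk ≥ 40 ✓ → eligible.
RSU Program — status seasonal ✗ (excluded) → not eligible.
Mental Health Benefit — site Pune ✗ (not Cork or Albany) → not eligible.
Fitness Allowance — status seasonal ✗ (excluded) → not eligible.
Pension Scheme — status seasonal ✓; service 1960 days ≥ 3 years (≈1095 days) ✓; rating 3 ≥ 2 ✓ → eligible.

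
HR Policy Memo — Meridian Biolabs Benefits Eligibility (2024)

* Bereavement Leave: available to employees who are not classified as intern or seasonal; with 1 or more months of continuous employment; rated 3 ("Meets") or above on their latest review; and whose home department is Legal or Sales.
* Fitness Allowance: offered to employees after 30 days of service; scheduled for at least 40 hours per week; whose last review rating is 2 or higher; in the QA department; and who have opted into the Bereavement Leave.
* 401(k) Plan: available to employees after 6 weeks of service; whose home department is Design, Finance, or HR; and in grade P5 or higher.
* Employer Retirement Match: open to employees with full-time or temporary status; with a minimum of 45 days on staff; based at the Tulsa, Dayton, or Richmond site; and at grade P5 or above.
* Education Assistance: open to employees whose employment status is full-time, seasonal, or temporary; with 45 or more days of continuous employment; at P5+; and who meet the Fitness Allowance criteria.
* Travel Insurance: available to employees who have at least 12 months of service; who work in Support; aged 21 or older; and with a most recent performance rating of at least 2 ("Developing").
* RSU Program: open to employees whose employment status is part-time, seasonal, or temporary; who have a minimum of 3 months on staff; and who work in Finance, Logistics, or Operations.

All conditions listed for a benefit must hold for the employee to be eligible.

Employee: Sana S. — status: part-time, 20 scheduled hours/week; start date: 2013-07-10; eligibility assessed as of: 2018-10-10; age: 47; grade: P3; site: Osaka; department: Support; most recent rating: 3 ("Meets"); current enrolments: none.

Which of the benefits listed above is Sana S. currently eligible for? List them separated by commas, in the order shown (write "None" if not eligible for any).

Service from 2013-07-10 to 2018-10-10: 1918 days.
Bereavement Leave — status part-time ✓ (not excluded); service 1918 days ≥ 1 month (≈30 days) ✓; rating 3 ≥ 3 ✓; dept Support ✗ → not eligible.
Fitness Allowance — service 1918 days ≥ 30 days ✓; 20 hrs/wk < 40 ✗ → not eligible.
401(k) Plan — service 1918 days ≥ 6 weeks (≈42 days) ✓; dept Support ✗ → not eligible.
Employer Retirement Match — status part-time ✗ (requires full-time or temporary) → not eligible.
Education Assistance — status part-time ✗ (requires full-time, seasonal, or temporary) → not eligible.
Travel Insurance — service 1918 days ≥ 12 months (≈360 days) ✓; dept Support ✓; age 47 ≥ 21 ✓; rating 3 ≥ 2 ✓ → eligible.
RSU Program — status part-time ✓; service 1918 days ≥ 3 months (≈90 days) ✓; dept Support ✗ → not eligible.

Travel Insurance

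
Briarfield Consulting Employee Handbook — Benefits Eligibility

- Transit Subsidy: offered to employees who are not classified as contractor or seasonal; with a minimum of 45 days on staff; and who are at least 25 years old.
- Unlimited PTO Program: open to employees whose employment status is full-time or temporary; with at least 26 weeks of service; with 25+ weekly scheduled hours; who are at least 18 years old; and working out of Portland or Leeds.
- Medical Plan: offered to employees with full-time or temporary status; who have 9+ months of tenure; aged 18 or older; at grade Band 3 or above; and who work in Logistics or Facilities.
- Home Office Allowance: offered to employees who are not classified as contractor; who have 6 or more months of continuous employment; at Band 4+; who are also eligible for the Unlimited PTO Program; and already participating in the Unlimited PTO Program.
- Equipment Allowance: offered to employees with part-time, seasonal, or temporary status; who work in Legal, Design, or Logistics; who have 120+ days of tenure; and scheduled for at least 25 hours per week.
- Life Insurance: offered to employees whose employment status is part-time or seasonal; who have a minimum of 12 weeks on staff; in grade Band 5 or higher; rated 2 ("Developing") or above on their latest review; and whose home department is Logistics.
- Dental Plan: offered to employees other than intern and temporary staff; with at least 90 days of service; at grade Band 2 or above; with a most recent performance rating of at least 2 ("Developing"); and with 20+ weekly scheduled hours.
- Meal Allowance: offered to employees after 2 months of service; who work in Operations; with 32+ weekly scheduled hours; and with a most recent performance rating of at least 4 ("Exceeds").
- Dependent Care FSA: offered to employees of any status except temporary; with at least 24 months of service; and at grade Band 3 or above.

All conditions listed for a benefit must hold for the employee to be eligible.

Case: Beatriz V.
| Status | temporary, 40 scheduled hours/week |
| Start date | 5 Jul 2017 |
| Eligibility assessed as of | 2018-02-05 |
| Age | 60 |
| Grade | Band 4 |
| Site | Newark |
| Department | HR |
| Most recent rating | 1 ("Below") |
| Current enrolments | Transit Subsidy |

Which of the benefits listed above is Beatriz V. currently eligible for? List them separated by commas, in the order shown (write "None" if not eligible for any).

Service from 5 Jul 2017 to 2018-02-05: 215 days.
Transit Subsidy — status temporary ✓ (not excluded); service 215 days ≥ 45 days ✓; age 60 ≥ 25 ✓ → eligible.
Unlimited PTO Program — status temporary ✓; service 215 days ≥ 26 weeks (≈182 days) ✓; 40 hrs/wk ≥ 25 ✓; age 60 ≥ 18 ✓; site Newark ✗ (not Portland or Leeds) → not eligible.
Medical Plan — status temporary ✓; service 215 days < 9 months (≈270 days) ✗ → not eligible.
Home Office Allowance — status temporary ✓ (not excluded); service 215 days ≥ 6 months (≈180 days) ✓; grade Band 4 ≥ Band 4 ✓; not eligible for Unlimited PTO Program ✗ → not eligible.
Equipment Allowance — status temporary ✓; dept HR ✗ → not eligible.
Life Insurance — status temporary ✗ (requires part-time or seasonal) → not eligible.
Dental Plan — status temporary ✗ (excluded) → not eligible.
Meal Allowance — service 215 days ≥ 2 months (≈60 days) ✓; dept HR ✗ → not eligible.
Dependent Care FSA — status temporary ✗ (excluded) → not eligible.

Transit Subsidy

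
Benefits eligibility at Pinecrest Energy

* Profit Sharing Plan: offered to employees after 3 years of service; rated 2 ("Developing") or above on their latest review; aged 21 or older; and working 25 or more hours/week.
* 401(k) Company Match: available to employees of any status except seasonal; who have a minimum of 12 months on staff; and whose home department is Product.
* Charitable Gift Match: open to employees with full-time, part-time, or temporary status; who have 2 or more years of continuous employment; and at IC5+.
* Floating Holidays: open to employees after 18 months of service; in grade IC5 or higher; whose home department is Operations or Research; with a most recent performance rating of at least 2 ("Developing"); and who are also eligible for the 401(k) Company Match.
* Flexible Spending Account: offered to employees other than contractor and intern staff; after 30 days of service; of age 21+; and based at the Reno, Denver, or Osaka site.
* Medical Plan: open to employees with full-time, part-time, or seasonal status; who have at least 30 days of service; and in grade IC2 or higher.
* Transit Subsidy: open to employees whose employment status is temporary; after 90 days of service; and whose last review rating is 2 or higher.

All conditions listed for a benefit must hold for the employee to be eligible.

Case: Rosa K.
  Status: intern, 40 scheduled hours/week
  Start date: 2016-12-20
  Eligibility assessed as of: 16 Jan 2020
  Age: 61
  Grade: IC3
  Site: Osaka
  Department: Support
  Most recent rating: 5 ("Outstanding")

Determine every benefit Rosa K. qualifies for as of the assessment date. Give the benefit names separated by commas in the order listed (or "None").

Service from 2016-12-20 to 16 Jan 2020: 1122 days.
Profit Sharing Plan — service 1122 days ≥ 3 years (≈1095 days) ✓; rating 5 ≥ 2 ✓; age 61 ≥ 21 ✓; 40 hrs/wk ≥ 25 ✓ → eligible.
401(k) Company Match — status intern ✓ (not excluded); service 1122 days ≥ 12 months (≈360 days) ✓; dept Support ✗ → not eligible.
Charitable Gift Match — status intern ✗ (requires full-time, part-time, or temporary) → not eligible.
Floating Holidays — service 1122 days ≥ 18 months (≈540 days) ✓; grade IC3 < IC5 ✗ → not eligible.
Flexible Spending Account — status intern ✗ (excluded) → not eligible.
Medical Plan — status intern ✗ (requires full-time, part-time, or seasonal) → not eligible.
Transit Subsidy — status intern ✗ (requires temporary) → not eligible.

Profit Sharing Plan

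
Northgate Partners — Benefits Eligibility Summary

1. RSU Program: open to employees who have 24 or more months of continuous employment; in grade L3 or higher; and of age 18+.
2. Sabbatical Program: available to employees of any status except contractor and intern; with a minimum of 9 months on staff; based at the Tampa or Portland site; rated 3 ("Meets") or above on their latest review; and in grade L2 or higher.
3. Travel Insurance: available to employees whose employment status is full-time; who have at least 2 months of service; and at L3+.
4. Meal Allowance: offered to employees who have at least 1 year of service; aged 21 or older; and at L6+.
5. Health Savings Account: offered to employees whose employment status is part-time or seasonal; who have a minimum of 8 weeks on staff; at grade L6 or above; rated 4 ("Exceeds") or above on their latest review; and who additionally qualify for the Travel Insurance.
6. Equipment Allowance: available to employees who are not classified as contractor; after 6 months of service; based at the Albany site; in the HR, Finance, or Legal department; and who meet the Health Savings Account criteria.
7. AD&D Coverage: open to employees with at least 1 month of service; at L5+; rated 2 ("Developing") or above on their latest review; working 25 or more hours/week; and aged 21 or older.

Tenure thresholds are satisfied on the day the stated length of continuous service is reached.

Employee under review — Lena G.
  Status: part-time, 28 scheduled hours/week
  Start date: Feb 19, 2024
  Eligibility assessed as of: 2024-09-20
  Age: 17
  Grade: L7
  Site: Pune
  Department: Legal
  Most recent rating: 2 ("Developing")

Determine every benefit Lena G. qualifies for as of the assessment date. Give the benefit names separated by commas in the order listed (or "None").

Service from Feb 19, 2024 to 2024-09-20: 214 days.
RSU Program — service 214 days < 24 months (≈720 days) ✗ → not eligible.
Sabbatical Program — status part-time ✓ (not excluded); service 214 days < 9 months (≈270 days) ✗ → not eligible.
Travel Insurance — status part-time ✗ (requires full-time) → not eligible.
Meal Allowance — service 214 days < 1 year (≈365 days) ✗ → not eligible.
Health Savings Account — status part-time ✓; service 214 days ≥ 8 weeks (≈56 days) ✓; grade L7 ≥ L6 ✓; rating 2 < 4 ✗ → not eligible.
Equipment Allowance — status part-time ✓ (not excluded); service 214 days ≥ 6 months (≈180 days) ✓; site Pune ✗ (not Albany) → not eligible.
AD&D Coverage — service 214 days ≥ 1 month (≈30 days) ✓; grade L7 ≥ L5 ✓; rating 2 ≥ 2 ✓; 28 hrs/wk ≥ 25 ✓; age 17 < 21 ✗ → not eligible.

None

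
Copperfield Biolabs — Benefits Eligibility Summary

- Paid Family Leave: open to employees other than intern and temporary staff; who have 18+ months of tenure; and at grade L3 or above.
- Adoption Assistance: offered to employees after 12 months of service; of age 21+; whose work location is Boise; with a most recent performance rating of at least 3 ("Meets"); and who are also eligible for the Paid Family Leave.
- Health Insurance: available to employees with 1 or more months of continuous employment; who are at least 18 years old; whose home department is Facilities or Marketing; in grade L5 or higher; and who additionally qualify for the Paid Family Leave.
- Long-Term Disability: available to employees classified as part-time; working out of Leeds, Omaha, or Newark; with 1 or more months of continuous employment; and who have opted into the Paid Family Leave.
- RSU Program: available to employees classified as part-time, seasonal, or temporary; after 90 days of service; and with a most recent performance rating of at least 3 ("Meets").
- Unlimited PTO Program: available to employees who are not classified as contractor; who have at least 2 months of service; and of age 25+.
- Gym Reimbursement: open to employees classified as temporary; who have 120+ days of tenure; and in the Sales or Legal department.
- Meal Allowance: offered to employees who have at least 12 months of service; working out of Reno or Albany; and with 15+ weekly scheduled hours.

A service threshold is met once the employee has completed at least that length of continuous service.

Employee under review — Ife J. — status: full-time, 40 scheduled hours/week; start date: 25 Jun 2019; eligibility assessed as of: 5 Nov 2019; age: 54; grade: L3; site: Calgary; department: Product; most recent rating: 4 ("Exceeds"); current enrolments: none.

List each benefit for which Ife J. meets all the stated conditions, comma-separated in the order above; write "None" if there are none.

Unlimited PTO Program

Service from 25 Jun 2019 to 5 Nov 2019: 133 days.
Paid Family Leave — status full-time ✓ (not excluded); service 133 days < 18 months (≈540 days) ✗ → not eligible.
Adoption Assistance — service 133 days < 12 months (≈360 days) ✗ → not eligible.
Health Insurance — service 133 days ≥ 1 month (≈30 days) ✓; age 54 ≥ 18 ✓; dept Product ✗ → not eligible.
Long-Term Disability — status full-time ✗ (requires part-time) → not eligible.
RSU Program — status full-time ✗ (requires part-time, seasonal, or temporary) → not eligible.
Unlimited PTO Program — status full-time ✓ (not excluded); service 133 days ≥ 2 months (≈60 days) ✓; age 54 ≥ 25 ✓ → eligible.
Gym Reimbursement — status full-time ✗ (requires temporary) → not eligible.
Meal Allowance — service 133 days < 12 months (≈360 days) ✗ → not eligible.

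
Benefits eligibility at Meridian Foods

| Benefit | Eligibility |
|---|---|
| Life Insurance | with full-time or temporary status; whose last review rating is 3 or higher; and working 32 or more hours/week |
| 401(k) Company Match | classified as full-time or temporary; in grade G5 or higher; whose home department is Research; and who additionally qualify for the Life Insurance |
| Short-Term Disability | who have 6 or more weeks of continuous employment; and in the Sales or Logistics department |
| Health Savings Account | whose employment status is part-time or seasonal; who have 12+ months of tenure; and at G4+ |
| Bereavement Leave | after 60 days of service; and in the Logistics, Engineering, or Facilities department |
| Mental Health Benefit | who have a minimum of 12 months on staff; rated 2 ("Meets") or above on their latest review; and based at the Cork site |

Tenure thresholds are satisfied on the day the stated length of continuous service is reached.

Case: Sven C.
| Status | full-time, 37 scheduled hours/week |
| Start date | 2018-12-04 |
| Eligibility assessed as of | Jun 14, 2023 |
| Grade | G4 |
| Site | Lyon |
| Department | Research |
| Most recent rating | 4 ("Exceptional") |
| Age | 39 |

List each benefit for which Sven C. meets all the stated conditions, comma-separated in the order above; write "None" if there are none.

Life Insurance

Service from 2018-12-04 to Jun 14, 2023: 1653 days.
Life Insurance — status full-time ✓; rating 4 ≥ 3 ✓; 37 hrs/wk ≥ 32 ✓ → eligible.
401(k) Company Match — status full-time ✓; grade G4 < G5 ✗ → not eligible.
Short-Term Disability — service 1653 days ≥ 6 weeks (≈42 days) ✓; dept Research ✗ → not eligible.
Health Savings Account — status full-time ✗ (requires part-time or seasonal) → not eligible.
Bereavement Leave — service 1653 days ≥ 60 days ✓; dept Research ✗ → not eligible.
Mental Health Benefit — service 1653 days ≥ 12 months (≈360 days) ✓; rating 4 ≥ 2 ✓; site Lyon ✗ (not Cork) → not eligible.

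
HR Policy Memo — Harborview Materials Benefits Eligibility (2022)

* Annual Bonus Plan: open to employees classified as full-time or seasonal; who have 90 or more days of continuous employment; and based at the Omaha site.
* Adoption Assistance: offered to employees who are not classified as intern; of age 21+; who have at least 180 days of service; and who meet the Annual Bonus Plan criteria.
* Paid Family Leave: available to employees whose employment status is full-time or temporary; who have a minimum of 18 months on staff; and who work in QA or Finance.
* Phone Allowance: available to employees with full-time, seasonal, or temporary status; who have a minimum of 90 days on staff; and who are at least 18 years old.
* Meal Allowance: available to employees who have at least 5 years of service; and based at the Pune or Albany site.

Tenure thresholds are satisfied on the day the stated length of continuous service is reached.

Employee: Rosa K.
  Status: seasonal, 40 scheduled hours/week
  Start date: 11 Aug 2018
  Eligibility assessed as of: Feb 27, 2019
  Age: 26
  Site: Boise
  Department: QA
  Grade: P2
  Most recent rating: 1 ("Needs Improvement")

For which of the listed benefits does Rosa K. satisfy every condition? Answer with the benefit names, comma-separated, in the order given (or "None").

Service from 11 Aug 2018 to Feb 27, 2019: 200 days.
Annual Bonus Plan — status seasonal ✓; service 200 days ≥ 90 days ✓; site Boise ✗ (not Omaha) → not eligible.
Adoption Assistance — status seasonal ✓ (not excluded); age 26 ≥ 21 ✓; service 200 days ≥ 180 days ✓; not eligible for Annual Bonus Plan ✗ → not eligible.
Paid Family Leave — status seasonal ✗ (requires full-time or temporary) → not eligible.
Phone Allowance — status seasonal ✓; service 200 days ≥ 90 days ✓; age 26 ≥ 18 ✓ → eligible.
Meal Allowance — service 200 days < 5 years (≈1825 days) ✗ → not eligible.

Phone Allowance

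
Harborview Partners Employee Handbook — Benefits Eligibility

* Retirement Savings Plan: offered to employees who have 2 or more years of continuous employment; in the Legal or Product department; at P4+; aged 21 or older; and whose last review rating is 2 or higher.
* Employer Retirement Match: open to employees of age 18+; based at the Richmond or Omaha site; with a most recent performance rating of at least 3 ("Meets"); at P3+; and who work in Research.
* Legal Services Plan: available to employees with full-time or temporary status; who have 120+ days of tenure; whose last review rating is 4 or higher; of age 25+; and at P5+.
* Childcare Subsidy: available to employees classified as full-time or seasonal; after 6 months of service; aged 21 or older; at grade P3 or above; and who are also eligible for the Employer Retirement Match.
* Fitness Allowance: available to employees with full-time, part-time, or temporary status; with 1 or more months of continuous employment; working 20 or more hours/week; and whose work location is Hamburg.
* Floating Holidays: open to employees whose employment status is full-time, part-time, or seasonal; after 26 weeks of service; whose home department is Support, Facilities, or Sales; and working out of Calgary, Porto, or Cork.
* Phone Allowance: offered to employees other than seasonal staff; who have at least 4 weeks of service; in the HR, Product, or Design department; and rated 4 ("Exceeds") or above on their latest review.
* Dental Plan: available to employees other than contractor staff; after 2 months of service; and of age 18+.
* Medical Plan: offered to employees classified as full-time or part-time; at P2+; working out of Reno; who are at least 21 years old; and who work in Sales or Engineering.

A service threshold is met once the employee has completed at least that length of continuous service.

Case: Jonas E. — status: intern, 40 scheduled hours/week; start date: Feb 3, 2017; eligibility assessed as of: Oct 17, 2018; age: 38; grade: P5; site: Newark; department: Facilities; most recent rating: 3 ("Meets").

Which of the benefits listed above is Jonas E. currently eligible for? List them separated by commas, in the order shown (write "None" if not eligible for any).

Service from Feb 3, 2017 to Oct 17, 2018: 621 days.
Retirement Savings Plan — service 621 days < 2 years (≈730 days) ✗ → not eligible.
Employer Retirement Match — age 38 ≥ 18 ✓; site Newark ✗ (not Richmond or Omaha) → not eligible.
Legal Services Plan — status intern ✗ (requires full-time or temporary) → not eligible.
Childcare Subsidy — status intern ✗ (requires full-time or seasonal) → not eligible.
Fitness Allowance — status intern ✗ (requires full-time, part-time, or temporary) → not eligible.
Floating Holidays — status intern ✗ (requires full-time, part-time, or seasonal) → not eligible.
Phone Allowance — status intern ✓ (not excluded); service 621 days ≥ 4 weeks (≈28 days) ✓; dept Facilities ✗ → not eligible.
Dental Plan — status intern ✓ (not excluded); service 621 days ≥ 2 months (≈60 days) ✓; age 38 ≥ 18 ✓ → eligible.
Medical Plan — status intern ✗ (requires full-time or part-time) → not eligible.

Dental Plan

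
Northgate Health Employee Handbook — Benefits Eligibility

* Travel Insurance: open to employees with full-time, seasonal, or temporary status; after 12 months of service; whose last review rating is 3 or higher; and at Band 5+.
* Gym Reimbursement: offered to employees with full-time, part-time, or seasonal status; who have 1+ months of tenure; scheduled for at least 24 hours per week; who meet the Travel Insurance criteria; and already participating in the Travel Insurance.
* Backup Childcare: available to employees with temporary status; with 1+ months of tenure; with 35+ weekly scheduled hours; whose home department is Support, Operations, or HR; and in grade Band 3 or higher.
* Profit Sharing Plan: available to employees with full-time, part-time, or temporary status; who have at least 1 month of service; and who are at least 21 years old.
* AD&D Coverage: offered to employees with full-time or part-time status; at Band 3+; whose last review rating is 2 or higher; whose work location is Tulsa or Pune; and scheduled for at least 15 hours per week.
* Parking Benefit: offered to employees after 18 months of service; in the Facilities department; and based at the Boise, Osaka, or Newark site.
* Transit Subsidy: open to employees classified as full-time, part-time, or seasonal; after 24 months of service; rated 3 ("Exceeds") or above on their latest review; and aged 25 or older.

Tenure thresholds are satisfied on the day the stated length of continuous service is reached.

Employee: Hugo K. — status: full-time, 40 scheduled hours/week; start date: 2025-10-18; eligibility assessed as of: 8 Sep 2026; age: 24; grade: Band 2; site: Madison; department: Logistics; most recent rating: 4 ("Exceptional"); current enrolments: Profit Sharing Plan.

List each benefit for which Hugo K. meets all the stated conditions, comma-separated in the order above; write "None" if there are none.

Service from 2025-10-18 to 8 Sep 2026: 325 days.
Travel Insurance — status full-time ✓; service 325 days < 12 months (≈360 days) ✗ → not eligible.
Gym Reimbursement — status full-time ✓; service 325 days ≥ 1 month (≈30 days) ✓; 40 hrs/wk ≥ 24 ✓; not eligible for Travel Insurance ✗ → not eligible.
Backup Childcare — status full-time ✗ (requires temporary) → not eligible.
Profit Sharing Plan — status full-time ✓; service 325 days ≥ 1 month (≈30 days) ✓; age 24 ≥ 21 ✓ → eligible.
AD&D Coverage — status full-time ✓; grade Band 2 < Band 3 ✗ → not eligible.
Parking Benefit — service 325 days < 18 months (≈540 days) ✗ → not eligible.
Transit Subsidy — status full-time ✓; service 325 days < 24 months (≈720 days) ✗ → not eligible.

Profit Sharing Plan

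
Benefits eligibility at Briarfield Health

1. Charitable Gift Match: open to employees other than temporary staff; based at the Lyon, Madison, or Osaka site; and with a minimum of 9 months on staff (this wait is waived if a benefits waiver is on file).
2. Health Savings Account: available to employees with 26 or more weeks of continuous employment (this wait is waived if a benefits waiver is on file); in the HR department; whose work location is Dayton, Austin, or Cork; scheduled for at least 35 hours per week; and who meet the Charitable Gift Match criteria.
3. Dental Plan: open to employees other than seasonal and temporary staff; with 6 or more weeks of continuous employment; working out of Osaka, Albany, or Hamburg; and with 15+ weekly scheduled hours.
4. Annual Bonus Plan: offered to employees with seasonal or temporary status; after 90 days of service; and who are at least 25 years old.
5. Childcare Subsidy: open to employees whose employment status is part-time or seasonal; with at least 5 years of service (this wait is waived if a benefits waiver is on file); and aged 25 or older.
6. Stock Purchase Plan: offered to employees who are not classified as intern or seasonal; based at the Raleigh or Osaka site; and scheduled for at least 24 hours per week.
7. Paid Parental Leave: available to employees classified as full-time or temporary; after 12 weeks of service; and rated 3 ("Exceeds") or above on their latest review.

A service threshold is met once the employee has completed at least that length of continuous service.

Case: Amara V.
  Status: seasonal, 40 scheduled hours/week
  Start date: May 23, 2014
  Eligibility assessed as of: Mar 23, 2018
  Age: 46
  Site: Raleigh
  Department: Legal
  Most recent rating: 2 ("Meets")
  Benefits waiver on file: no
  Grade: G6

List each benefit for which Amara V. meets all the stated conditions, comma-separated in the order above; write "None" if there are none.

Service from May 23, 2014 to Mar 23, 2018: 1400 days.
Charitable Gift Match — status seasonal ✓ (not excluded); site Raleigh ✗ (not Lyon, Madison, or Osaka) → not eligible.
Health Savings Account — no waiver, service 1400 days ≥ 26 weeks (≈182 days) ✓; dept Legal ✗ → not eligible.
Dental Plan — status seasonal ✗ (excluded) → not eligible.
Annual Bonus Plan — status seasonal ✓; service 1400 days ≥ 90 days ✓; age 46 ≥ 25 ✓ → eligible.
Childcare Subsidy — status seasonal ✓; no waiver, service 1400 days < 5 years (≈1825 days) ✗ → not eligible.
Stock Purchase Plan — status seasonal ✗ (excluded) → not eligible.
Paid Parental Leave — status seasonal ✗ (requires full-time or temporary) → not eligible.

Annual Bonus Plan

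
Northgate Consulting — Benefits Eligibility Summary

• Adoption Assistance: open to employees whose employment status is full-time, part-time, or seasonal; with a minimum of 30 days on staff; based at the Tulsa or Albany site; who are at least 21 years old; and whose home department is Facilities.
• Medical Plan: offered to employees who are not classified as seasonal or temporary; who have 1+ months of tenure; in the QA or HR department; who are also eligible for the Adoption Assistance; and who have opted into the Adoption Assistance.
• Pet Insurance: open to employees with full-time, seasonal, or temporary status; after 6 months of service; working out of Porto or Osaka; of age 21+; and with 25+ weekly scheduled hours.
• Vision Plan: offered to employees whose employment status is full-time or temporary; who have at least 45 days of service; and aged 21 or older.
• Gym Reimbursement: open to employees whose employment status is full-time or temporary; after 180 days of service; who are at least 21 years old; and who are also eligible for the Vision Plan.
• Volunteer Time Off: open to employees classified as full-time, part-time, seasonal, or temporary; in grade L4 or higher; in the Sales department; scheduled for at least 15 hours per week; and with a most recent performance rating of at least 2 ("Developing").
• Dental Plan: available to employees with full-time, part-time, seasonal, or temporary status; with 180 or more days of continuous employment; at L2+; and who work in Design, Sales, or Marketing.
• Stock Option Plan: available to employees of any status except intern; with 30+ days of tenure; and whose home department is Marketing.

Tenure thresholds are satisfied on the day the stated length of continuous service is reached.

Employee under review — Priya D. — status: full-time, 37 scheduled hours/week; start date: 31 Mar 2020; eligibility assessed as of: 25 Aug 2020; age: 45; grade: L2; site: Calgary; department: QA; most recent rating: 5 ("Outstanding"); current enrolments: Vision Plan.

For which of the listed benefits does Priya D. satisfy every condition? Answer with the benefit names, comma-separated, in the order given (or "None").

Service from 31 Mar 2020 to 25 Aug 2020: 147 days.
Adoption Assistance — status full-time ✓; service 147 days ≥ 30 days ✓; site Calgary ✗ (not Tulsa or Albany) → not eligible.
Medical Plan — status full-time ✓ (not excluded); service 147 days ≥ 1 month (≈30 days) ✓; dept QA ✓; not eligible for Adoption Assistance ✗ → not eligible.
Pet Insurance — status full-time ✓; service 147 days < 6 months (≈180 days) ✗ → not eligible.
Vision Plan — status full-time ✓; service 147 days ≥ 45 days ✓; age 45 ≥ 21 ✓ → eligible.
Gym Reimbursement — status full-time ✓; service 147 days < 180 days ✗ → not eligible.
Volunteer Time Off — status full-time ✓; grade L2 < L4 ✗ → not eligible.
Dental Plan — status full-time ✓; service 147 days < 180 days ✗ → not eligible.
Stock Option Plan — status full-time ✓ (not excluded); service 147 days ≥ 30 days ✓; dept QA ✗ → not eligible.

Vision Plan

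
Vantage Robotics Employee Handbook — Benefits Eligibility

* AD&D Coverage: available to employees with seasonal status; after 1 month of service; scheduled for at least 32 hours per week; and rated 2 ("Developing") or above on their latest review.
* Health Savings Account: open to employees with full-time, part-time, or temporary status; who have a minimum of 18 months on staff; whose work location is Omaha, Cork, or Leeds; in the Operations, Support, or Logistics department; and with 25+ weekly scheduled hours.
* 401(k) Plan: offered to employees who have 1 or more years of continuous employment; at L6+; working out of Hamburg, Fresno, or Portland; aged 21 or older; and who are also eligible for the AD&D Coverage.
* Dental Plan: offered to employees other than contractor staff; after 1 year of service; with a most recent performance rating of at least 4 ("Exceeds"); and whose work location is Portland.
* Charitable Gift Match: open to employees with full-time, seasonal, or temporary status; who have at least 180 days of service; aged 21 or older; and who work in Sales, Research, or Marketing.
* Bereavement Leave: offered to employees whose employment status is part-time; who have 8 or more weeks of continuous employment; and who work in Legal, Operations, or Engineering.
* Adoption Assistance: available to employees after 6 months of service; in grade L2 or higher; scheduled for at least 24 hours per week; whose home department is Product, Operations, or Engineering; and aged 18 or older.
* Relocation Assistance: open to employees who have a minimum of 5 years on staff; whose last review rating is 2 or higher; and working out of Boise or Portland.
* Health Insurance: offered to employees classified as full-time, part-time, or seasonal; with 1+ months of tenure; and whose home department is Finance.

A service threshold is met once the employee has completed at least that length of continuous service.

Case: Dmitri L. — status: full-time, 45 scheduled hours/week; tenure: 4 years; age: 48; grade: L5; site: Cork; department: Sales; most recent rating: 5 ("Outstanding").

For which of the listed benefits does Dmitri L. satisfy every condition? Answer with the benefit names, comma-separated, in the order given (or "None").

AD&D Coverage — status full-time ✗ (requires seasonal) → not eligible.
Health Savings Account — status full-time ✓; service 4 years ≥ 18 months (≈540 days) ✓; site Cork ✓; dept Sales ✗ → not eligible.
401(k) Plan — service 4 years ≥ 1 year ✓; grade L5 < L6 ✗ → not eligible.
Dental Plan — status full-time ✓ (not excluded); service 4 years ≥ 1 year ✓; rating 5 ≥ 4 ✓; site Cork ✗ (not Portland) → not eligible.
Charitable Gift Match — status full-time ✓; service 4 years ≥ 180 days ✓; age 48 ≥ 21 ✓; dept Sales ✓ → eligible.
Bereavement Leave — status full-time ✗ (requires part-time) → not eligible.
Adoption Assistance — service 4 years ≥ 6 months (≈180 days) ✓; grade L5 ≥ L2 ✓; 45 hrs/wk ≥ 24 ✓; dept Sales ✗ → not eligible.
Relocation Assistance — service 4 years < 5 years ✗ → not eligible.
Health Insurance — status full-time ✓; service 4 years ≥ 1 month (≈30 days) ✓; dept Sales ✗ → not eligible.

Charitable Gift Match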